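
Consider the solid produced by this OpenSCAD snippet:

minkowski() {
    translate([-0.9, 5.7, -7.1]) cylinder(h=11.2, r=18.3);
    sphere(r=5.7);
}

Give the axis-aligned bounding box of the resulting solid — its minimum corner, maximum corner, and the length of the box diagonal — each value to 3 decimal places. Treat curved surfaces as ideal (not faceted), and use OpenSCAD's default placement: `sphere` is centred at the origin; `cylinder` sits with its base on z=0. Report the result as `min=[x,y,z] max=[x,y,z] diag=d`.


A = translate([-0.9, 5.7, -7.1]) cylinder(h=11.2, r=18.3) → bbox [-19.2,-12.6,-7.1] .. [17.4,24,4.1]
B = sphere(r=5.7) → bbox [-5.7,-5.7,-5.7] .. [5.7,5.7,5.7]
lo = A.lo+B.lo = [-19.2-5.7, -12.6-5.7, -7.1-5.7] = [-24.900,-18.300,-12.800]
hi = A.hi+B.hi = [17.4+5.7, 24+5.7, 4.1+5.7] = [23.100,29.700,9.800]
diag = √(48²+48²+22.6²) = √5118.76 = 71.546

min=[-24.900,-18.300,-12.800] max=[23.100,29.700,9.800] diag=71.546


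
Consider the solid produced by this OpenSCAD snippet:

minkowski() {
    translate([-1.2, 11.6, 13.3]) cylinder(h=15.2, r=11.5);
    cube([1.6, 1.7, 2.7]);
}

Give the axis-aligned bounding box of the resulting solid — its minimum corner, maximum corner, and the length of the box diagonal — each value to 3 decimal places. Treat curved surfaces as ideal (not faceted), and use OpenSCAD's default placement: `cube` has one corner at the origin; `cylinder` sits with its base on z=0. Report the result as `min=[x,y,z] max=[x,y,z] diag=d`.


A = translate([-1.2, 11.6, 13.3]) cylinder(h=15.2, r=11.5) → bbox [-12.7,0.1,13.3] .. [10.3,23.1,28.5]
B = cube([1.6, 1.7, 2.7]) → bbox [0,0,0] .. [1.6,1.7,2.7]
lo = A.lo+B.lo = [-12.7+0, 0.1+0, 13.3+0] = [-12.700,0.100,13.300]
hi = A.hi+B.hi = [10.3+1.6, 23.1+1.7, 28.5+2.7] = [11.900,24.800,31.200]
diag = √(24.6²+24.7²+17.9²) = √1535.66 = 39.187

min=[-12.700,0.100,13.300] max=[11.900,24.800,31.200] diag=39.187


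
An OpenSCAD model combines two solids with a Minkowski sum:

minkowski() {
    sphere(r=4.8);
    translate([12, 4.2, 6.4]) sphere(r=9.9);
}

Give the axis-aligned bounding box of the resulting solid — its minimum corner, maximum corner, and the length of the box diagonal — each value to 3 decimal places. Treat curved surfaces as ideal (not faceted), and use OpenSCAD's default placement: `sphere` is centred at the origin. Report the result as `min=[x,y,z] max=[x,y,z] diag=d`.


A = translate([12, 4.2, 6.4]) sphere(r=9.9) → bbox [2.1,-5.7,-3.5] .. [21.9,14.1,16.3]
B = sphere(r=4.8) → bbox [-4.8,-4.8,-4.8] .. [4.8,4.8,4.8]
lo = A.lo+B.lo = [2.1-4.8, -5.7-4.8, -3.5-4.8] = [-2.700,-10.500,-8.300]
hi = A.hi+B.hi = [21.9+4.8, 14.1+4.8, 16.3+4.8] = [26.700,18.900,21.100]
diag = √(29.4²+29.4²+29.4²) = √2593.08 = 50.922

min=[-2.700,-10.500,-8.300] max=[26.700,18.900,21.100] diag=50.922


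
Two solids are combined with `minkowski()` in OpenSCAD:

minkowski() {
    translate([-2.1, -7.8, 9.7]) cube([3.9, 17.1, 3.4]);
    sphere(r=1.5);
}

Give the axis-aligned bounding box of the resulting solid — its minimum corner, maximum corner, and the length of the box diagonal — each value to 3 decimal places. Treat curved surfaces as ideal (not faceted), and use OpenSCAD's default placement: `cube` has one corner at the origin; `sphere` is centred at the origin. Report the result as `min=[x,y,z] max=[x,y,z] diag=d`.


A = translate([-2.1, -7.8, 9.7]) cube([3.9, 17.1, 3.4]) → bbox [-2.1,-7.8,9.7] .. [1.8,9.3,13.1]
B = sphere(r=1.5) → bbox [-1.5,-1.5,-1.5] .. [1.5,1.5,1.5]
lo = A.lo+B.lo = [-2.1-1.5, -7.8-1.5, 9.7-1.5] = [-3.600,-9.300,8.200]
hi = A.hi+B.hi = [1.8+1.5, 9.3+1.5, 13.1+1.5] = [3.300,10.800,14.600]
diag = √(6.9²+20.1²+6.4²) = √492.58 = 22.194

min=[-3.600,-9.300,8.200] max=[3.300,10.800,14.600] diag=22.194


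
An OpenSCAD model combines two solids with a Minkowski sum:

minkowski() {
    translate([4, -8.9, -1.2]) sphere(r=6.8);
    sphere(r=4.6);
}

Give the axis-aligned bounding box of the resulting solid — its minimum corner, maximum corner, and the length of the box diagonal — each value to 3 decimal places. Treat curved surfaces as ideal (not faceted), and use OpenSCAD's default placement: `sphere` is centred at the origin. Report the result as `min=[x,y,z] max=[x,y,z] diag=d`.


A = translate([4, -8.9, -1.2]) sphere(r=6.8) → bbox [-2.8,-15.7,-8] .. [10.8,-2.1,5.6]
B = sphere(r=4.6) → bbox [-4.6,-4.6,-4.6] .. [4.6,4.6,4.6]
lo = A.lo+B.lo = [-2.8-4.6, -15.7-4.6, -8-4.6] = [-7.400,-20.300,-12.600]
hi = A.hi+B.hi = [10.8+4.6, -2.1+4.6, 5.6+4.6] = [15.400,2.500,10.200]
diag = √(22.8²+22.8²+22.8²) = √1559.52 = 39.491

min=[-7.400,-20.300,-12.600] max=[15.400,2.500,10.200] diag=39.491


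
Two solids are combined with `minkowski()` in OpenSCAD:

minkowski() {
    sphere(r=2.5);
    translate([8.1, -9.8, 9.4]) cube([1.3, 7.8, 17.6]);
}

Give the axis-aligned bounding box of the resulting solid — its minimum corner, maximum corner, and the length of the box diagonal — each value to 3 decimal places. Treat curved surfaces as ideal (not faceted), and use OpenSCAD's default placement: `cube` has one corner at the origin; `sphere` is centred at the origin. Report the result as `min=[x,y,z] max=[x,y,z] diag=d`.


A = translate([8.1, -9.8, 9.4]) cube([1.3, 7.8, 17.6]) → bbox [8.1,-9.8,9.4] .. [9.4,-2,27]
B = sphere(r=2.5) → bbox [-2.5,-2.5,-2.5] .. [2.5,2.5,2.5]
lo = A.lo+B.lo = [8.1-2.5, -9.8-2.5, 9.4-2.5] = [5.600,-12.300,6.900]
hi = A.hi+B.hi = [9.4+2.5, -2+2.5, 27+2.5] = [11.900,0.500,29.500]
diag = √(6.3²+12.8²+22.6²) = √714.29 = 26.726

min=[5.600,-12.300,6.900] max=[11.900,0.500,29.500] diag=26.726


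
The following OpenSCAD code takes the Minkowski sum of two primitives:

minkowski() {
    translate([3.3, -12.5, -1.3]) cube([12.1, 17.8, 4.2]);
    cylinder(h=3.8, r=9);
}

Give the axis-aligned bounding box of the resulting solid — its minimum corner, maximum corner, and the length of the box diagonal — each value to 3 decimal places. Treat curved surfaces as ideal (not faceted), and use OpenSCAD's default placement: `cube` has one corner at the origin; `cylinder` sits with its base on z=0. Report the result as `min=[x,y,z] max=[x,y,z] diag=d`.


min=[-5.700,-21.500,-1.300] max=[24.400,14.300,6.700] diag=47.452

A = translate([3.3, -12.5, -1.3]) cube([12.1, 17.8, 4.2]) → bbox [3.3,-12.5,-1.3] .. [15.4,5.3,2.9]
B = cylinder(h=3.8, r=9) → bbox [-9,-9,0] .. [9,9,3.8]
lo = A.lo+B.lo = [3.3-9, -12.5-9, -1.3+0] = [-5.700,-21.500,-1.300]
hi = A.hi+B.hi = [15.4+9, 5.3+9, 2.9+3.8] = [24.400,14.300,6.700]
diag = √(30.1²+35.8²+8²) = √2251.65 = 47.452


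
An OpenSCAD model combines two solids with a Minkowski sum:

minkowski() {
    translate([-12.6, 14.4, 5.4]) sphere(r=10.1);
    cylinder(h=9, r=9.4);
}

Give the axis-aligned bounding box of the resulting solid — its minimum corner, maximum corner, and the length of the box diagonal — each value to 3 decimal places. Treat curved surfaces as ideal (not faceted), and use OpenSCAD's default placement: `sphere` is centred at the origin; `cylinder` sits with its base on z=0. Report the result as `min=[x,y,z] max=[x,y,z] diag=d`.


min=[-32.100,-5.100,-4.700] max=[6.900,33.900,24.500] diag=62.407

A = translate([-12.6, 14.4, 5.4]) sphere(r=10.1) → bbox [-22.7,4.3,-4.7] .. [-2.5,24.5,15.5]
B = cylinder(h=9, r=9.4) → bbox [-9.4,-9.4,0] .. [9.4,9.4,9]
lo = A.lo+B.lo = [-22.7-9.4, 4.3-9.4, -4.7+0] = [-32.100,-5.100,-4.700]
hi = A.hi+B.hi = [-2.5+9.4, 24.5+9.4, 15.5+9] = [6.900,33.900,24.500]
diag = √(39²+39²+29.2²) = √3894.64 = 62.407


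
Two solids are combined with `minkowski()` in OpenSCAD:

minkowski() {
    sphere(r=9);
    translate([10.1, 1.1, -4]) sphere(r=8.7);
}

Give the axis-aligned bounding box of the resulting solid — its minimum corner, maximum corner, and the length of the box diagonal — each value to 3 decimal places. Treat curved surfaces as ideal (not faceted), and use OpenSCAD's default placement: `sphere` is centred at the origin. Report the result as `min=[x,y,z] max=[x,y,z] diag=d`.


A = translate([10.1, 1.1, -4]) sphere(r=8.7) → bbox [1.4,-7.6,-12.7] .. [18.8,9.8,4.7]
B = sphere(r=9) → bbox [-9,-9,-9] .. [9,9,9]
lo = A.lo+B.lo = [1.4-9, -7.6-9, -12.7-9] = [-7.600,-16.600,-21.700]
hi = A.hi+B.hi = [18.8+9, 9.8+9, 4.7+9] = [27.800,18.800,13.700]
diag = √(35.4²+35.4²+35.4²) = √3759.48 = 61.315

min=[-7.600,-16.600,-21.700] max=[27.800,18.800,13.700] diag=61.315


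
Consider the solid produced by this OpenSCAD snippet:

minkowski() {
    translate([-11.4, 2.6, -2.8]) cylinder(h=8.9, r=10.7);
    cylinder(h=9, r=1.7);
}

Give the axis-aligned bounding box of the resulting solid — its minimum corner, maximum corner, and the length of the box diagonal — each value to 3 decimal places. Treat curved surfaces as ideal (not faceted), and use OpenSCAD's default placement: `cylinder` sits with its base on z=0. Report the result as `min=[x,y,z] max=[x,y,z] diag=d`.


A = translate([-11.4, 2.6, -2.8]) cylinder(h=8.9, r=10.7) → bbox [-22.1,-8.1,-2.8] .. [-0.7,13.3,6.1]
B = cylinder(h=9, r=1.7) → bbox [-1.7,-1.7,0] .. [1.7,1.7,9]
lo = A.lo+B.lo = [-22.1-1.7, -8.1-1.7, -2.8+0] = [-23.800,-9.800,-2.800]
hi = A.hi+B.hi = [-0.7+1.7, 13.3+1.7, 6.1+9] = [1.000,15.000,15.100]
diag = √(24.8²+24.8²+17.9²) = √1550.49 = 39.376

min=[-23.800,-9.800,-2.800] max=[1.000,15.000,15.100] diag=39.376


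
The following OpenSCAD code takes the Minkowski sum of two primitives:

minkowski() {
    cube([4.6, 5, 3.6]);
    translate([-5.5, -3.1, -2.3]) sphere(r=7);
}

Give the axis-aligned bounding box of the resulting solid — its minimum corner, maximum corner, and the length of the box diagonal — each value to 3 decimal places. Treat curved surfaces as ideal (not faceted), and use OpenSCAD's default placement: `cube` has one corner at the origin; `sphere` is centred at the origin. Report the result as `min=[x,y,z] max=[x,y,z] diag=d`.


min=[-12.500,-10.100,-9.300] max=[6.100,8.900,8.300] diag=31.886

A = translate([-5.5, -3.1, -2.3]) sphere(r=7) → bbox [-12.5,-10.1,-9.3] .. [1.5,3.9,4.7]
B = cube([4.6, 5, 3.6]) → bbox [0,0,0] .. [4.6,5,3.6]
lo = A.lo+B.lo = [-12.5+0, -10.1+0, -9.3+0] = [-12.500,-10.100,-9.300]
hi = A.hi+B.hi = [1.5+4.6, 3.9+5, 4.7+3.6] = [6.100,8.900,8.300]
diag = √(18.6²+19²+17.6²) = √1016.72 = 31.886


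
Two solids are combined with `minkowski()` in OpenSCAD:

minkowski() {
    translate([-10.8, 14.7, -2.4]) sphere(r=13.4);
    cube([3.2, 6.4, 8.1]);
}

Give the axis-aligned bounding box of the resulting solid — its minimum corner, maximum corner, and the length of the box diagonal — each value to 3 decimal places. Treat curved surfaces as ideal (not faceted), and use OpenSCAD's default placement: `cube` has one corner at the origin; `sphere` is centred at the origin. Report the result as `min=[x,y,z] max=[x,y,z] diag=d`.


A = translate([-10.8, 14.7, -2.4]) sphere(r=13.4) → bbox [-24.2,1.3,-15.8] .. [2.6,28.1,11]
B = cube([3.2, 6.4, 8.1]) → bbox [0,0,0] .. [3.2,6.4,8.1]
lo = A.lo+B.lo = [-24.2+0, 1.3+0, -15.8+0] = [-24.200,1.300,-15.800]
hi = A.hi+B.hi = [2.6+3.2, 28.1+6.4, 11+8.1] = [5.800,34.500,19.100]
diag = √(30²+33.2²+34.9²) = √3220.25 = 56.747

min=[-24.200,1.300,-15.800] max=[5.800,34.500,19.100] diag=56.747


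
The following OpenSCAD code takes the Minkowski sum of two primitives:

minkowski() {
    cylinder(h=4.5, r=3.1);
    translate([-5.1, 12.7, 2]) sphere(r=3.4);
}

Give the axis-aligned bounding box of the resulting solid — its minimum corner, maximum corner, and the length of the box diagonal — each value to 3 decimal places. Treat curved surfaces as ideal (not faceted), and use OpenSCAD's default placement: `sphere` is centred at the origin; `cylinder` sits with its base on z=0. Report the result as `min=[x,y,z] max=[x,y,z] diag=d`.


A = translate([-5.1, 12.7, 2]) sphere(r=3.4) → bbox [-8.5,9.3,-1.4] .. [-1.7,16.1,5.4]
B = cylinder(h=4.5, r=3.1) → bbox [-3.1,-3.1,0] .. [3.1,3.1,4.5]
lo = A.lo+B.lo = [-8.5-3.1, 9.3-3.1, -1.4+0] = [-11.600,6.200,-1.400]
hi = A.hi+B.hi = [-1.7+3.1, 16.1+3.1, 5.4+4.5] = [1.400,19.200,9.900]
diag = √(13²+13²+11.3²) = √465.69 = 21.580

min=[-11.600,6.200,-1.400] max=[1.400,19.200,9.900] diag=21.580


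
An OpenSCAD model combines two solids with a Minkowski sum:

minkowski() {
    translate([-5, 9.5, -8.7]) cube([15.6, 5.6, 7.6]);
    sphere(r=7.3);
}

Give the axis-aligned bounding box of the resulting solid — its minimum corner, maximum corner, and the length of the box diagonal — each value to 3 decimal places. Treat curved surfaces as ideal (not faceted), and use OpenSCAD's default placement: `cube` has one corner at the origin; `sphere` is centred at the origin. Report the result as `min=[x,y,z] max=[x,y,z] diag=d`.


A = translate([-5, 9.5, -8.7]) cube([15.6, 5.6, 7.6]) → bbox [-5,9.5,-8.7] .. [10.6,15.1,-1.1]
B = sphere(r=7.3) → bbox [-7.3,-7.3,-7.3] .. [7.3,7.3,7.3]
lo = A.lo+B.lo = [-5-7.3, 9.5-7.3, -8.7-7.3] = [-12.300,2.200,-16.000]
hi = A.hi+B.hi = [10.6+7.3, 15.1+7.3, -1.1+7.3] = [17.900,22.400,6.200]
diag = √(30.2²+20.2²+22.2²) = √1812.92 = 42.578

min=[-12.300,2.200,-16.000] max=[17.900,22.400,6.200] diag=42.578


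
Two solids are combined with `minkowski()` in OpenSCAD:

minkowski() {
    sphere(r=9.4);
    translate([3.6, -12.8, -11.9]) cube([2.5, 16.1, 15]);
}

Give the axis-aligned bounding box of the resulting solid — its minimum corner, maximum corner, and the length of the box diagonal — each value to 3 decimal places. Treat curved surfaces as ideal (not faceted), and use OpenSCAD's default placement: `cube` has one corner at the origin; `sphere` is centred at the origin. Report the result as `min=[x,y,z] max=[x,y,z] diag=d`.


A = translate([3.6, -12.8, -11.9]) cube([2.5, 16.1, 15]) → bbox [3.6,-12.8,-11.9] .. [6.1,3.3,3.1]
B = sphere(r=9.4) → bbox [-9.4,-9.4,-9.4] .. [9.4,9.4,9.4]
lo = A.lo+B.lo = [3.6-9.4, -12.8-9.4, -11.9-9.4] = [-5.800,-22.200,-21.300]
hi = A.hi+B.hi = [6.1+9.4, 3.3+9.4, 3.1+9.4] = [15.500,12.700,12.500]
diag = √(21.3²+34.9²+33.8²) = √2814.14 = 53.048

min=[-5.800,-22.200,-21.300] max=[15.500,12.700,12.500] diag=53.048


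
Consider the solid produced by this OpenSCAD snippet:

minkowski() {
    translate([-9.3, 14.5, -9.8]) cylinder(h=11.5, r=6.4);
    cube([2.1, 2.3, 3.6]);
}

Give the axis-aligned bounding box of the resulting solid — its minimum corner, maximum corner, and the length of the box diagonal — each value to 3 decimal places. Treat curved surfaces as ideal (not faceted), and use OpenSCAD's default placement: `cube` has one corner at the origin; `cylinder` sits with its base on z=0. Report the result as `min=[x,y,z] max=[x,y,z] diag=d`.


A = translate([-9.3, 14.5, -9.8]) cylinder(h=11.5, r=6.4) → bbox [-15.7,8.1,-9.8] .. [-2.9,20.9,1.7]
B = cube([2.1, 2.3, 3.6]) → bbox [0,0,0] .. [2.1,2.3,3.6]
lo = A.lo+B.lo = [-15.7+0, 8.1+0, -9.8+0] = [-15.700,8.100,-9.800]
hi = A.hi+B.hi = [-2.9+2.1, 20.9+2.3, 1.7+3.6] = [-0.800,23.200,5.300]
diag = √(14.9²+15.1²+15.1²) = √678.03 = 26.039

min=[-15.700,8.100,-9.800] max=[-0.800,23.200,5.300] diag=26.039


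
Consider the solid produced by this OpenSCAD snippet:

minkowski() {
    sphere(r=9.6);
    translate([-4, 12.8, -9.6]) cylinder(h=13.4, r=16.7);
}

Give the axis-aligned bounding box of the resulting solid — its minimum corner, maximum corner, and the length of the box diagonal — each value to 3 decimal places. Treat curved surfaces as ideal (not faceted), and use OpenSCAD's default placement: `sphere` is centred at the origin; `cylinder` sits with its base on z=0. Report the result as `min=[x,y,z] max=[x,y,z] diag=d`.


min=[-30.300,-13.500,-19.200] max=[22.300,39.100,13.400] diag=81.217

A = translate([-4, 12.8, -9.6]) cylinder(h=13.4, r=16.7) → bbox [-20.7,-3.9,-9.6] .. [12.7,29.5,3.8]
B = sphere(r=9.6) → bbox [-9.6,-9.6,-9.6] .. [9.6,9.6,9.6]
lo = A.lo+B.lo = [-20.7-9.6, -3.9-9.6, -9.6-9.6] = [-30.300,-13.500,-19.200]
hi = A.hi+B.hi = [12.7+9.6, 29.5+9.6, 3.8+9.6] = [22.300,39.100,13.400]
diag = √(52.6²+52.6²+32.6²) = √6596.28 = 81.217


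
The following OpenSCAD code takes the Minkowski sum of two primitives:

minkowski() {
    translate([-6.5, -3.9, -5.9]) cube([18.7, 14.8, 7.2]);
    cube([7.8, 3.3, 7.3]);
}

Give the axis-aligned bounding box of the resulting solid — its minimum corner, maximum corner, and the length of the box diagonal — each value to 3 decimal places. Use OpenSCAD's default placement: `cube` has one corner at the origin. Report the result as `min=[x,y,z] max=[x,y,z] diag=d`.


min=[-6.500,-3.900,-5.900] max=[20.000,14.200,8.600] diag=35.215

A = translate([-6.5, -3.9, -5.9]) cube([18.7, 14.8, 7.2]) → bbox [-6.5,-3.9,-5.9] .. [12.2,10.9,1.3]
B = cube([7.8, 3.3, 7.3]) → bbox [0,0,0] .. [7.8,3.3,7.3]
lo = A.lo+B.lo = [-6.5+0, -3.9+0, -5.9+0] = [-6.500,-3.900,-5.900]
hi = A.hi+B.hi = [12.2+7.8, 10.9+3.3, 1.3+7.3] = [20.000,14.200,8.600]
diag = √(26.5²+18.1²+14.5²) = √1240.11 = 35.215


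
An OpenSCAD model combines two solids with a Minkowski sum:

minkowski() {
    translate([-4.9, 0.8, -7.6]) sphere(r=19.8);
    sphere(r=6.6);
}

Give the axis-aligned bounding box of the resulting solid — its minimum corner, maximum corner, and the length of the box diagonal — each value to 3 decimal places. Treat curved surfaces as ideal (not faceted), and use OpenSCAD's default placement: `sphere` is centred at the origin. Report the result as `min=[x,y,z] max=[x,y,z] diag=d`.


min=[-31.300,-25.600,-34.000] max=[21.500,27.200,18.800] diag=91.452

A = translate([-4.9, 0.8, -7.6]) sphere(r=19.8) → bbox [-24.7,-19,-27.4] .. [14.9,20.6,12.2]
B = sphere(r=6.6) → bbox [-6.6,-6.6,-6.6] .. [6.6,6.6,6.6]
lo = A.lo+B.lo = [-24.7-6.6, -19-6.6, -27.4-6.6] = [-31.300,-25.600,-34.000]
hi = A.hi+B.hi = [14.9+6.6, 20.6+6.6, 12.2+6.6] = [21.500,27.200,18.800]
diag = √(52.8²+52.8²+52.8²) = √8363.52 = 91.452


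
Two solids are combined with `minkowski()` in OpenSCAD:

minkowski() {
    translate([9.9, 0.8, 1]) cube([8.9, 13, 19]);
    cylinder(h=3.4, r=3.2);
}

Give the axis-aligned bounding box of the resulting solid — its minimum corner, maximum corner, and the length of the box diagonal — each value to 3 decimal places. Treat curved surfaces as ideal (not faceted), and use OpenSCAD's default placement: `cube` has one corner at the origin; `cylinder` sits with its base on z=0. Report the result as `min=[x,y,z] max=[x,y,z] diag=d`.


min=[6.700,-2.400,1.000] max=[22.000,17.000,23.400] diag=33.350

A = translate([9.9, 0.8, 1]) cube([8.9, 13, 19]) → bbox [9.9,0.8,1] .. [18.8,13.8,20]
B = cylinder(h=3.4, r=3.2) → bbox [-3.2,-3.2,0] .. [3.2,3.2,3.4]
lo = A.lo+B.lo = [9.9-3.2, 0.8-3.2, 1+0] = [6.700,-2.400,1.000]
hi = A.hi+B.hi = [18.8+3.2, 13.8+3.2, 20+3.4] = [22.000,17.000,23.400]
diag = √(15.3²+19.4²+22.4²) = √1112.21 = 33.350


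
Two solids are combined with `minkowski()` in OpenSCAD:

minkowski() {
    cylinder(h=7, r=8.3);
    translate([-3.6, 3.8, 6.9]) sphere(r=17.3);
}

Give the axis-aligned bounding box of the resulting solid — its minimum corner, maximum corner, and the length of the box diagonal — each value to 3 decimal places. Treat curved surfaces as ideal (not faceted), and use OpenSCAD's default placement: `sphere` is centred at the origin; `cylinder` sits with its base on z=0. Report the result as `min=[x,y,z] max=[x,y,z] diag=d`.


A = translate([-3.6, 3.8, 6.9]) sphere(r=17.3) → bbox [-20.9,-13.5,-10.4] .. [13.7,21.1,24.2]
B = cylinder(h=7, r=8.3) → bbox [-8.3,-8.3,0] .. [8.3,8.3,7]
lo = A.lo+B.lo = [-20.9-8.3, -13.5-8.3, -10.4+0] = [-29.200,-21.800,-10.400]
hi = A.hi+B.hi = [13.7+8.3, 21.1+8.3, 24.2+7] = [22.000,29.400,31.200]
diag = √(51.2²+51.2²+41.6²) = √6973.44 = 83.507

min=[-29.200,-21.800,-10.400] max=[22.000,29.400,31.200] diag=83.507


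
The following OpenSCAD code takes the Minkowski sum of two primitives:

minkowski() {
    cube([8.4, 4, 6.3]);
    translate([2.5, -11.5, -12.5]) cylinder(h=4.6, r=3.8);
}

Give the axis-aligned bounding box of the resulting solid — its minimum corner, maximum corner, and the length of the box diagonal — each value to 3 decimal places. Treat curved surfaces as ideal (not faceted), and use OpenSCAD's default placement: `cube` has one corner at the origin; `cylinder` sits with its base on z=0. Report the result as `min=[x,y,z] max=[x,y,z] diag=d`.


min=[-1.300,-15.300,-12.500] max=[14.700,-3.700,-1.600] diag=22.569

A = translate([2.5, -11.5, -12.5]) cylinder(h=4.6, r=3.8) → bbox [-1.3,-15.3,-12.5] .. [6.3,-7.7,-7.9]
B = cube([8.4, 4, 6.3]) → bbox [0,0,0] .. [8.4,4,6.3]
lo = A.lo+B.lo = [-1.3+0, -15.3+0, -12.5+0] = [-1.300,-15.300,-12.500]
hi = A.hi+B.hi = [6.3+8.4, -7.7+4, -7.9+6.3] = [14.700,-3.700,-1.600]
diag = √(16²+11.6²+10.9²) = √509.37 = 22.569


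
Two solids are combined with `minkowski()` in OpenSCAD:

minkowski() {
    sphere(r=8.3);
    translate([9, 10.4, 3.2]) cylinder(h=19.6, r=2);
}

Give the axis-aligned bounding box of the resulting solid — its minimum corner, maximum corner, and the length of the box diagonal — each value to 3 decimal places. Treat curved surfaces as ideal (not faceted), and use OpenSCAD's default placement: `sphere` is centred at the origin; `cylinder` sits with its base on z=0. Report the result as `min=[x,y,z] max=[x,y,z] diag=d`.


min=[-1.300,0.100,-5.100] max=[19.300,20.700,31.100] diag=46.467

A = translate([9, 10.4, 3.2]) cylinder(h=19.6, r=2) → bbox [7,8.4,3.2] .. [11,12.4,22.8]
B = sphere(r=8.3) → bbox [-8.3,-8.3,-8.3] .. [8.3,8.3,8.3]
lo = A.lo+B.lo = [7-8.3, 8.4-8.3, 3.2-8.3] = [-1.300,0.100,-5.100]
hi = A.hi+B.hi = [11+8.3, 12.4+8.3, 22.8+8.3] = [19.300,20.700,31.100]
diag = √(20.6²+20.6²+36.2²) = √2159.16 = 46.467


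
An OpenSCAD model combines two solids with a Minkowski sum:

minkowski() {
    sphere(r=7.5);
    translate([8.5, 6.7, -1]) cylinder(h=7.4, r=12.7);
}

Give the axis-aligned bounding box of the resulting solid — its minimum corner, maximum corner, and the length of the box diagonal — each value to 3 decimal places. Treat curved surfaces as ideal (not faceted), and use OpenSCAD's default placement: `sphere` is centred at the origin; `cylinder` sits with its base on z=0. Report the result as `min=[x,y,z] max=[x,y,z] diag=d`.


min=[-11.700,-13.500,-8.500] max=[28.700,26.900,13.900] diag=61.368

A = translate([8.5, 6.7, -1]) cylinder(h=7.4, r=12.7) → bbox [-4.2,-6,-1] .. [21.2,19.4,6.4]
B = sphere(r=7.5) → bbox [-7.5,-7.5,-7.5] .. [7.5,7.5,7.5]
lo = A.lo+B.lo = [-4.2-7.5, -6-7.5, -1-7.5] = [-11.700,-13.500,-8.500]
hi = A.hi+B.hi = [21.2+7.5, 19.4+7.5, 6.4+7.5] = [28.700,26.900,13.900]
diag = √(40.4²+40.4²+22.4²) = √3766.08 = 61.368


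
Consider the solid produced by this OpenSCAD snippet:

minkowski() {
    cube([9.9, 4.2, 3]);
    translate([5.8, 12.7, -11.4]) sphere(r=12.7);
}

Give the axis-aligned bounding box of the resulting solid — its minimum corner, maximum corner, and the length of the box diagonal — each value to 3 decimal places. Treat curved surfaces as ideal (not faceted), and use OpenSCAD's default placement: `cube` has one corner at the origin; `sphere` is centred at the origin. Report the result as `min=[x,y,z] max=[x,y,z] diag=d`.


A = translate([5.8, 12.7, -11.4]) sphere(r=12.7) → bbox [-6.9,0,-24.1] .. [18.5,25.4,1.3]
B = cube([9.9, 4.2, 3]) → bbox [0,0,0] .. [9.9,4.2,3]
lo = A.lo+B.lo = [-6.9+0, 0+0, -24.1+0] = [-6.900,0.000,-24.100]
hi = A.hi+B.hi = [18.5+9.9, 25.4+4.2, 1.3+3] = [28.400,29.600,4.300]
diag = √(35.3²+29.6²+28.4²) = √2928.81 = 54.118

min=[-6.900,0.000,-24.100] max=[28.400,29.600,4.300] diag=54.118


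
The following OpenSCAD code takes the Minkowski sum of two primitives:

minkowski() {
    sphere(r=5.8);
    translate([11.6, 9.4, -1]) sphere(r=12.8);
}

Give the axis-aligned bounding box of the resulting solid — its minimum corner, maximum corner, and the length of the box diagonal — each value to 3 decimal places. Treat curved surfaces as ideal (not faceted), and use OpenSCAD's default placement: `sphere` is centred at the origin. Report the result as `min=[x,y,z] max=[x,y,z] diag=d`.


min=[-7.000,-9.200,-19.600] max=[30.200,28.000,17.600] diag=64.432

A = translate([11.6, 9.4, -1]) sphere(r=12.8) → bbox [-1.2,-3.4,-13.8] .. [24.4,22.2,11.8]
B = sphere(r=5.8) → bbox [-5.8,-5.8,-5.8] .. [5.8,5.8,5.8]
lo = A.lo+B.lo = [-1.2-5.8, -3.4-5.8, -13.8-5.8] = [-7.000,-9.200,-19.600]
hi = A.hi+B.hi = [24.4+5.8, 22.2+5.8, 11.8+5.8] = [30.200,28.000,17.600]
diag = √(37.2²+37.2²+37.2²) = √4151.52 = 64.432


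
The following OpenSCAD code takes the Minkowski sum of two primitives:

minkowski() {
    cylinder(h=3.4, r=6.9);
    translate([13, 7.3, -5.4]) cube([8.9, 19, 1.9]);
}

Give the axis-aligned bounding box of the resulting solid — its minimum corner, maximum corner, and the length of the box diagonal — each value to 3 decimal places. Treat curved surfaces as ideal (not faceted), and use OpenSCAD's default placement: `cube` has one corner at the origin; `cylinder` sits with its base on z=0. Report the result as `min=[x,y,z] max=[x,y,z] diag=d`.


A = translate([13, 7.3, -5.4]) cube([8.9, 19, 1.9]) → bbox [13,7.3,-5.4] .. [21.9,26.3,-3.5]
B = cylinder(h=3.4, r=6.9) → bbox [-6.9,-6.9,0] .. [6.9,6.9,3.4]
lo = A.lo+B.lo = [13-6.9, 7.3-6.9, -5.4+0] = [6.100,0.400,-5.400]
hi = A.hi+B.hi = [21.9+6.9, 26.3+6.9, -3.5+3.4] = [28.800,33.200,-0.100]
diag = √(22.7²+32.8²+5.3²) = √1619.22 = 40.240

min=[6.100,0.400,-5.400] max=[28.800,33.200,-0.100] diag=40.240


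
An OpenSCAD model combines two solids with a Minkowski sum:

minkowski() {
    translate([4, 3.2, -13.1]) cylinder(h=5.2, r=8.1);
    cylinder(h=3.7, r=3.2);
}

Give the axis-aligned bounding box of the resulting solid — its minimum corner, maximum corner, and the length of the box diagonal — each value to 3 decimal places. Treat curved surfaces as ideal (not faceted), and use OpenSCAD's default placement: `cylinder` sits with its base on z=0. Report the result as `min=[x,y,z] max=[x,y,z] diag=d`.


A = translate([4, 3.2, -13.1]) cylinder(h=5.2, r=8.1) → bbox [-4.1,-4.9,-13.1] .. [12.1,11.3,-7.9]
B = cylinder(h=3.7, r=3.2) → bbox [-3.2,-3.2,0] .. [3.2,3.2,3.7]
lo = A.lo+B.lo = [-4.1-3.2, -4.9-3.2, -13.1+0] = [-7.300,-8.100,-13.100]
hi = A.hi+B.hi = [12.1+3.2, 11.3+3.2, -7.9+3.7] = [15.300,14.500,-4.200]
diag = √(22.6²+22.6²+8.9²) = √1100.73 = 33.177

min=[-7.300,-8.100,-13.100] max=[15.300,14.500,-4.200] diag=33.177


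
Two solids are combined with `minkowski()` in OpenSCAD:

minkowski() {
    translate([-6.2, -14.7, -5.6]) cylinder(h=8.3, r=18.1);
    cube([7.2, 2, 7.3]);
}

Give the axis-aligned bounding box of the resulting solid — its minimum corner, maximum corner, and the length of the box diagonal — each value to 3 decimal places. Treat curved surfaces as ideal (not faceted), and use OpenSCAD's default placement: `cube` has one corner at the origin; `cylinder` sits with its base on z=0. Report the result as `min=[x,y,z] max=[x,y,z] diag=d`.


min=[-24.300,-32.800,-5.600] max=[19.100,5.400,10.000] diag=59.885

A = translate([-6.2, -14.7, -5.6]) cylinder(h=8.3, r=18.1) → bbox [-24.3,-32.8,-5.6] .. [11.9,3.4,2.7]
B = cube([7.2, 2, 7.3]) → bbox [0,0,0] .. [7.2,2,7.3]
lo = A.lo+B.lo = [-24.3+0, -32.8+0, -5.6+0] = [-24.300,-32.800,-5.600]
hi = A.hi+B.hi = [11.9+7.2, 3.4+2, 2.7+7.3] = [19.100,5.400,10.000]
diag = √(43.4²+38.2²+15.6²) = √3586.16 = 59.885


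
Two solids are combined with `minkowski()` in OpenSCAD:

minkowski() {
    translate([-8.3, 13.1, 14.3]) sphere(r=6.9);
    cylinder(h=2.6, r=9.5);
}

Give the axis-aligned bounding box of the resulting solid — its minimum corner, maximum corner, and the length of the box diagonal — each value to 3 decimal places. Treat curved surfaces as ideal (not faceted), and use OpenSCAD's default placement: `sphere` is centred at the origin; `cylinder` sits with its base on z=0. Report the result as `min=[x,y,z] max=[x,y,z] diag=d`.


A = translate([-8.3, 13.1, 14.3]) sphere(r=6.9) → bbox [-15.2,6.2,7.4] .. [-1.4,20,21.2]
B = cylinder(h=2.6, r=9.5) → bbox [-9.5,-9.5,0] .. [9.5,9.5,2.6]
lo = A.lo+B.lo = [-15.2-9.5, 6.2-9.5, 7.4+0] = [-24.700,-3.300,7.400]
hi = A.hi+B.hi = [-1.4+9.5, 20+9.5, 21.2+2.6] = [8.100,29.500,23.800]
diag = √(32.8²+32.8²+16.4²) = √2420.64 = 49.200

min=[-24.700,-3.300,7.400] max=[8.100,29.500,23.800] diag=49.200


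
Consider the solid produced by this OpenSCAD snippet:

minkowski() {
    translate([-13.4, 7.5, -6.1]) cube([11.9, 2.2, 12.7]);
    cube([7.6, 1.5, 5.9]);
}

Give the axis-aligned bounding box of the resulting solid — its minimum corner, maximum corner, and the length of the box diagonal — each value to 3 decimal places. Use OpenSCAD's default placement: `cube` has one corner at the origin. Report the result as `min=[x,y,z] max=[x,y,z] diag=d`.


A = translate([-13.4, 7.5, -6.1]) cube([11.9, 2.2, 12.7]) → bbox [-13.4,7.5,-6.1] .. [-1.5,9.7,6.6]
B = cube([7.6, 1.5, 5.9]) → bbox [0,0,0] .. [7.6,1.5,5.9]
lo = A.lo+B.lo = [-13.4+0, 7.5+0, -6.1+0] = [-13.400,7.500,-6.100]
hi = A.hi+B.hi = [-1.5+7.6, 9.7+1.5, 6.6+5.9] = [6.100,11.200,12.500]
diag = √(19.5²+3.7²+18.6²) = √739.9 = 27.201

min=[-13.400,7.500,-6.100] max=[6.100,11.200,12.500] diag=27.201


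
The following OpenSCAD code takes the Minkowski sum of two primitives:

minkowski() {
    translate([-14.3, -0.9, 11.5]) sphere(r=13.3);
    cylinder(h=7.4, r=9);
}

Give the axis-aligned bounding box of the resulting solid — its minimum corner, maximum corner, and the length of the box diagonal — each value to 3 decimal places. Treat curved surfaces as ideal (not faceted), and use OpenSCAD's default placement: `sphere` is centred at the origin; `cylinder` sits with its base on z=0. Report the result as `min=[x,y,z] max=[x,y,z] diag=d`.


A = translate([-14.3, -0.9, 11.5]) sphere(r=13.3) → bbox [-27.6,-14.2,-1.8] .. [-1,12.4,24.8]
B = cylinder(h=7.4, r=9) → bbox [-9,-9,0] .. [9,9,7.4]
lo = A.lo+B.lo = [-27.6-9, -14.2-9, -1.8+0] = [-36.600,-23.200,-1.800]
hi = A.hi+B.hi = [-1+9, 12.4+9, 24.8+7.4] = [8.000,21.400,32.200]
diag = √(44.6²+44.6²+34²) = √5134.32 = 71.654

min=[-36.600,-23.200,-1.800] max=[8.000,21.400,32.200] diag=71.654


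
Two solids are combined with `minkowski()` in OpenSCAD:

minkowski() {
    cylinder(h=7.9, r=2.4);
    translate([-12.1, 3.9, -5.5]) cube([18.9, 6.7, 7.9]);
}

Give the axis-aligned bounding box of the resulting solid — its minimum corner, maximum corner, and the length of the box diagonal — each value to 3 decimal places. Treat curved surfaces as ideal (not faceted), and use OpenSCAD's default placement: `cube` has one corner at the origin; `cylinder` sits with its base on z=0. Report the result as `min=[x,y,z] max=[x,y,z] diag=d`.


A = translate([-12.1, 3.9, -5.5]) cube([18.9, 6.7, 7.9]) → bbox [-12.1,3.9,-5.5] .. [6.8,10.6,2.4]
B = cylinder(h=7.9, r=2.4) → bbox [-2.4,-2.4,0] .. [2.4,2.4,7.9]
lo = A.lo+B.lo = [-12.1-2.4, 3.9-2.4, -5.5+0] = [-14.500,1.500,-5.500]
hi = A.hi+B.hi = [6.8+2.4, 10.6+2.4, 2.4+7.9] = [9.200,13.000,10.300]
diag = √(23.7²+11.5²+15.8²) = √943.58 = 30.718

min=[-14.500,1.500,-5.500] max=[9.200,13.000,10.300] diag=30.718


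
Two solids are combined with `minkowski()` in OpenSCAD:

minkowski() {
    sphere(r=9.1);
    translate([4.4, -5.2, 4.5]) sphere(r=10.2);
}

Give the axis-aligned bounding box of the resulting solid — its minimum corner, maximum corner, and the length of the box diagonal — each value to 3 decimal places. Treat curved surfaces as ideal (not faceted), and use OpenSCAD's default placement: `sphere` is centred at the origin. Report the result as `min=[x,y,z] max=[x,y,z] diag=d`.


min=[-14.900,-24.500,-14.800] max=[23.700,14.100,23.800] diag=66.857

A = translate([4.4, -5.2, 4.5]) sphere(r=10.2) → bbox [-5.8,-15.4,-5.7] .. [14.6,5,14.7]
B = sphere(r=9.1) → bbox [-9.1,-9.1,-9.1] .. [9.1,9.1,9.1]
lo = A.lo+B.lo = [-5.8-9.1, -15.4-9.1, -5.7-9.1] = [-14.900,-24.500,-14.800]
hi = A.hi+B.hi = [14.6+9.1, 5+9.1, 14.7+9.1] = [23.700,14.100,23.800]
diag = √(38.6²+38.6²+38.6²) = √4469.88 = 66.857


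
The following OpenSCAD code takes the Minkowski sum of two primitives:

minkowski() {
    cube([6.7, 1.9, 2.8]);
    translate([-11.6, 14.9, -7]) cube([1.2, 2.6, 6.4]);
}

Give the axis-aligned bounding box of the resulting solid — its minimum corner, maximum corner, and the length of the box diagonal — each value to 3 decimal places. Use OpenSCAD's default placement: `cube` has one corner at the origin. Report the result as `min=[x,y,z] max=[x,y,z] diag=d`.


min=[-11.600,14.900,-7.000] max=[-3.700,19.400,2.200] diag=12.934

A = translate([-11.6, 14.9, -7]) cube([1.2, 2.6, 6.4]) → bbox [-11.6,14.9,-7] .. [-10.4,17.5,-0.6]
B = cube([6.7, 1.9, 2.8]) → bbox [0,0,0] .. [6.7,1.9,2.8]
lo = A.lo+B.lo = [-11.6+0, 14.9+0, -7+0] = [-11.600,14.900,-7.000]
hi = A.hi+B.hi = [-10.4+6.7, 17.5+1.9, -0.6+2.8] = [-3.700,19.400,2.200]
diag = √(7.9²+4.5²+9.2²) = √167.3 = 12.934


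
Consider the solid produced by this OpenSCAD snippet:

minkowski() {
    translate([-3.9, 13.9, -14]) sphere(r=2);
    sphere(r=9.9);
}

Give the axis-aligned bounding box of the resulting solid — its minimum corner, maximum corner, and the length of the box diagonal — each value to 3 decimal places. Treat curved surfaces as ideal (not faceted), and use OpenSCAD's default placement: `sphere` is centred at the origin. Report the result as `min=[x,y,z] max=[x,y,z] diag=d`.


min=[-15.800,2.000,-25.900] max=[8.000,25.800,-2.100] diag=41.223

A = translate([-3.9, 13.9, -14]) sphere(r=2) → bbox [-5.9,11.9,-16] .. [-1.9,15.9,-12]
B = sphere(r=9.9) → bbox [-9.9,-9.9,-9.9] .. [9.9,9.9,9.9]
lo = A.lo+B.lo = [-5.9-9.9, 11.9-9.9, -16-9.9] = [-15.800,2.000,-25.900]
hi = A.hi+B.hi = [-1.9+9.9, 15.9+9.9, -12+9.9] = [8.000,25.800,-2.100]
diag = √(23.8²+23.8²+23.8²) = √1699.32 = 41.223


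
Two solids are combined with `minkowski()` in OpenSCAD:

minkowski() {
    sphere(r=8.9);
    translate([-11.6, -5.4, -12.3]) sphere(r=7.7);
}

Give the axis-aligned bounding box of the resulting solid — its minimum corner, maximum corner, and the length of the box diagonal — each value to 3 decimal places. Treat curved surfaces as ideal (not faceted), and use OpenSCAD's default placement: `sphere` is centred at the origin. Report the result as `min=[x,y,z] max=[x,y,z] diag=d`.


A = translate([-11.6, -5.4, -12.3]) sphere(r=7.7) → bbox [-19.3,-13.1,-20] .. [-3.9,2.3,-4.6]
B = sphere(r=8.9) → bbox [-8.9,-8.9,-8.9] .. [8.9,8.9,8.9]
lo = A.lo+B.lo = [-19.3-8.9, -13.1-8.9, -20-8.9] = [-28.200,-22.000,-28.900]
hi = A.hi+B.hi = [-3.9+8.9, 2.3+8.9, -4.6+8.9] = [5.000,11.200,4.300]
diag = √(33.2²+33.2²+33.2²) = √3306.72 = 57.504

min=[-28.200,-22.000,-28.900] max=[5.000,11.200,4.300] diag=57.504


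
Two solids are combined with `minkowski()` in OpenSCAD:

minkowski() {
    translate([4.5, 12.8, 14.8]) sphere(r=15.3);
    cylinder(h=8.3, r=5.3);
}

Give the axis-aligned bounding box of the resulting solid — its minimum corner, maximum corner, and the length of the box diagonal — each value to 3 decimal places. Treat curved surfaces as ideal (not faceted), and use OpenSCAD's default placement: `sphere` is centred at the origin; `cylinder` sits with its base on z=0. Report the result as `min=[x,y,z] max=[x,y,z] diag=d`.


min=[-16.100,-7.800,-0.500] max=[25.100,33.400,38.400] diag=70.058

A = translate([4.5, 12.8, 14.8]) sphere(r=15.3) → bbox [-10.8,-2.5,-0.5] .. [19.8,28.1,30.1]
B = cylinder(h=8.3, r=5.3) → bbox [-5.3,-5.3,0] .. [5.3,5.3,8.3]
lo = A.lo+B.lo = [-10.8-5.3, -2.5-5.3, -0.5+0] = [-16.100,-7.800,-0.500]
hi = A.hi+B.hi = [19.8+5.3, 28.1+5.3, 30.1+8.3] = [25.100,33.400,38.400]
diag = √(41.2²+41.2²+38.9²) = √4908.09 = 70.058


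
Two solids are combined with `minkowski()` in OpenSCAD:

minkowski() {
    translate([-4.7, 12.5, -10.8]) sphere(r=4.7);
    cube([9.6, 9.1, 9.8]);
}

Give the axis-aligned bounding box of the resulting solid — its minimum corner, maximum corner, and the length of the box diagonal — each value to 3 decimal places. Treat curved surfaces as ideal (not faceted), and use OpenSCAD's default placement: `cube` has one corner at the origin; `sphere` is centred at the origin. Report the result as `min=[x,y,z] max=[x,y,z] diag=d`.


min=[-9.400,7.800,-15.500] max=[9.600,26.300,3.700] diag=32.740

A = translate([-4.7, 12.5, -10.8]) sphere(r=4.7) → bbox [-9.4,7.8,-15.5] .. [0,17.2,-6.1]
B = cube([9.6, 9.1, 9.8]) → bbox [0,0,0] .. [9.6,9.1,9.8]
lo = A.lo+B.lo = [-9.4+0, 7.8+0, -15.5+0] = [-9.400,7.800,-15.500]
hi = A.hi+B.hi = [0+9.6, 17.2+9.1, -6.1+9.8] = [9.600,26.300,3.700]
diag = √(19²+18.5²+19.2²) = √1071.89 = 32.740


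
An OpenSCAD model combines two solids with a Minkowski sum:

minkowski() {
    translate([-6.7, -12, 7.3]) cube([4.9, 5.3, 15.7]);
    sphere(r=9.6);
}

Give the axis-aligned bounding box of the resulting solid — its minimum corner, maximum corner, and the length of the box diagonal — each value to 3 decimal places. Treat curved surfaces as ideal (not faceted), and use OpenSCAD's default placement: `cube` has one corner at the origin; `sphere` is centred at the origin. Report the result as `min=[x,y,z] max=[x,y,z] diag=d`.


A = translate([-6.7, -12, 7.3]) cube([4.9, 5.3, 15.7]) → bbox [-6.7,-12,7.3] .. [-1.8,-6.7,23]
B = sphere(r=9.6) → bbox [-9.6,-9.6,-9.6] .. [9.6,9.6,9.6]
lo = A.lo+B.lo = [-6.7-9.6, -12-9.6, 7.3-9.6] = [-16.300,-21.600,-2.300]
hi = A.hi+B.hi = [-1.8+9.6, -6.7+9.6, 23+9.6] = [7.800,2.900,32.600]
diag = √(24.1²+24.5²+34.9²) = √2399.07 = 48.980

min=[-16.300,-21.600,-2.300] max=[7.800,2.900,32.600] diag=48.980


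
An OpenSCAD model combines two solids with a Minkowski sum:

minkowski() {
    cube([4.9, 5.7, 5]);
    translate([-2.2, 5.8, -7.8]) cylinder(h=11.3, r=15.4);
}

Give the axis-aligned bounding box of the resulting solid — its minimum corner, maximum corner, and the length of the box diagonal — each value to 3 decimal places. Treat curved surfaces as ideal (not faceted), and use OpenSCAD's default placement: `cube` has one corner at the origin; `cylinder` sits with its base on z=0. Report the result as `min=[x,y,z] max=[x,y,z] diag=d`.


min=[-17.600,-9.600,-7.800] max=[18.100,26.900,8.500] diag=53.595

A = translate([-2.2, 5.8, -7.8]) cylinder(h=11.3, r=15.4) → bbox [-17.6,-9.6,-7.8] .. [13.2,21.2,3.5]
B = cube([4.9, 5.7, 5]) → bbox [0,0,0] .. [4.9,5.7,5]
lo = A.lo+B.lo = [-17.6+0, -9.6+0, -7.8+0] = [-17.600,-9.600,-7.800]
hi = A.hi+B.hi = [13.2+4.9, 21.2+5.7, 3.5+5] = [18.100,26.900,8.500]
diag = √(35.7²+36.5²+16.3²) = √2872.43 = 53.595


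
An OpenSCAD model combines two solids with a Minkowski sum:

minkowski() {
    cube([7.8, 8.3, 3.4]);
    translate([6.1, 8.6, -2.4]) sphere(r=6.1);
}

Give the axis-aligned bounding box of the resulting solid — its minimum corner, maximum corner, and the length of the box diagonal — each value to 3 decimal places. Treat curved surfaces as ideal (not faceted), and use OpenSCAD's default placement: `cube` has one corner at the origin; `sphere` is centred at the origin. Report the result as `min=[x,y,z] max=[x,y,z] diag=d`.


A = translate([6.1, 8.6, -2.4]) sphere(r=6.1) → bbox [0,2.5,-8.5] .. [12.2,14.7,3.7]
B = cube([7.8, 8.3, 3.4]) → bbox [0,0,0] .. [7.8,8.3,3.4]
lo = A.lo+B.lo = [0+0, 2.5+0, -8.5+0] = [0.000,2.500,-8.500]
hi = A.hi+B.hi = [12.2+7.8, 14.7+8.3, 3.7+3.4] = [20.000,23.000,7.100]
diag = √(20²+20.5²+15.6²) = √1063.61 = 32.613

min=[0.000,2.500,-8.500] max=[20.000,23.000,7.100] diag=32.613


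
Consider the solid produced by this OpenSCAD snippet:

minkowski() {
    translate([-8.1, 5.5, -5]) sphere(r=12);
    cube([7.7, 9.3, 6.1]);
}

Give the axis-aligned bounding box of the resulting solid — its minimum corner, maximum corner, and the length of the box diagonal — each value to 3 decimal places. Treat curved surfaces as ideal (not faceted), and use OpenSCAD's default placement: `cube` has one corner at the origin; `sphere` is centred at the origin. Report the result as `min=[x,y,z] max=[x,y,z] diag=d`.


A = translate([-8.1, 5.5, -5]) sphere(r=12) → bbox [-20.1,-6.5,-17] .. [3.9,17.5,7]
B = cube([7.7, 9.3, 6.1]) → bbox [0,0,0] .. [7.7,9.3,6.1]
lo = A.lo+B.lo = [-20.1+0, -6.5+0, -17+0] = [-20.100,-6.500,-17.000]
hi = A.hi+B.hi = [3.9+7.7, 17.5+9.3, 7+6.1] = [11.600,26.800,13.100]
diag = √(31.7²+33.3²+30.1²) = √3019.79 = 54.953

min=[-20.100,-6.500,-17.000] max=[11.600,26.800,13.100] diag=54.953
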